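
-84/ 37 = -2.27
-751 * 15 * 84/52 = -236565/13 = -18197.31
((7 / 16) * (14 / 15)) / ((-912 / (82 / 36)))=-2009 / 1969920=-0.00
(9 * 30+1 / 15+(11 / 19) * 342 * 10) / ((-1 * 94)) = -33751 / 1410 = -23.94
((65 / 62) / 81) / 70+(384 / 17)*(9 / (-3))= -80994595 / 1195236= -67.76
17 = 17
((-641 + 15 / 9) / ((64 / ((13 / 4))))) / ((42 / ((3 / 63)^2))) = -1781 / 1016064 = -0.00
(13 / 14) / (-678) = -13 / 9492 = -0.00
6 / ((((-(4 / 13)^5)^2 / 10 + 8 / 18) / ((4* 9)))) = 334996135193070 / 689293638893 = 486.00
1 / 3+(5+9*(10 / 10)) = 43 / 3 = 14.33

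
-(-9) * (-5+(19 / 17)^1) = -594 / 17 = -34.94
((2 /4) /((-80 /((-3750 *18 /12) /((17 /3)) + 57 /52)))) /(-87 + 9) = -292177 /3677440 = -0.08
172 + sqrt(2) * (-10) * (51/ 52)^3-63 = 109-663255 * sqrt(2)/ 70304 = 95.66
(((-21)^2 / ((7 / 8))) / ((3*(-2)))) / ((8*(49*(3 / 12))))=-6 / 7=-0.86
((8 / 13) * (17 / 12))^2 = 1156 / 1521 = 0.76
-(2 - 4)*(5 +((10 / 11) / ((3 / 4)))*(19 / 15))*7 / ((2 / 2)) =9058 / 99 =91.49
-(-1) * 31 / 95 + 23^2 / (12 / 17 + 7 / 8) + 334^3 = 152207259109 / 4085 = 37260038.95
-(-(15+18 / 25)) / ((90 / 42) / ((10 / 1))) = 1834 / 25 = 73.36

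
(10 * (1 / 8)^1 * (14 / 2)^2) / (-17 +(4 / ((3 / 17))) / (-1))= -1.54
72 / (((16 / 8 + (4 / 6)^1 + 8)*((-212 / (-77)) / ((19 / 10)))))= 39501 / 8480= 4.66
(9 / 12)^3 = 27 / 64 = 0.42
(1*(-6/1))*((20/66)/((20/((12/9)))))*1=-4/33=-0.12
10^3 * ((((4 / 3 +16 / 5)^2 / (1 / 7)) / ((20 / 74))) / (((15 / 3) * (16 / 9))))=299404 / 5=59880.80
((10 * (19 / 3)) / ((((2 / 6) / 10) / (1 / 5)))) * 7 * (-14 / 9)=-37240 / 9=-4137.78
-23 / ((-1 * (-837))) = -23 / 837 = -0.03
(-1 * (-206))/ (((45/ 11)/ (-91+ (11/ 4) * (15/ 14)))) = -5586823/ 1260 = -4433.99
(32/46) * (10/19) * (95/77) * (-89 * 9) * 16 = -10252800/1771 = -5789.27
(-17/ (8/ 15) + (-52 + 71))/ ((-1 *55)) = 103/ 440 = 0.23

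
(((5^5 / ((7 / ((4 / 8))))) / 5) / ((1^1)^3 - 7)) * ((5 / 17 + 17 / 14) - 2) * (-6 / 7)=-73125 / 23324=-3.14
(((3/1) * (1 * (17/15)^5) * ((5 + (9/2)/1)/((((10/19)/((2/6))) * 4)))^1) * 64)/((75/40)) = 16402188064/56953125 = 287.99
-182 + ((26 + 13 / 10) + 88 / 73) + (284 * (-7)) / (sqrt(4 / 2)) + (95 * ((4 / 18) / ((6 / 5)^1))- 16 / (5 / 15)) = -994 * sqrt(2)- 3624707 / 19710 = -1589.63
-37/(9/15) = -185/3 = -61.67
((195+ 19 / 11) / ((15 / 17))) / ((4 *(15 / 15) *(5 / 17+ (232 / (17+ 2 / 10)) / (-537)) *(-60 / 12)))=-1203418253 / 29038625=-41.44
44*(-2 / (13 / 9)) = -792 / 13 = -60.92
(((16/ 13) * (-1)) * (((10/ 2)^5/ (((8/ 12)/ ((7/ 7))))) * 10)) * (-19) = 14250000/ 13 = 1096153.85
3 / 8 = 0.38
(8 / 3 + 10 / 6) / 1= 13 / 3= 4.33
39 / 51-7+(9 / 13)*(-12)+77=62.46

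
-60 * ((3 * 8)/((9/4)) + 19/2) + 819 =-391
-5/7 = -0.71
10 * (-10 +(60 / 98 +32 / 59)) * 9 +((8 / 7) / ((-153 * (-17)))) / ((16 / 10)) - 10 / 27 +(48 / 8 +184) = -13680687365 / 22558473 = -606.45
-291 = -291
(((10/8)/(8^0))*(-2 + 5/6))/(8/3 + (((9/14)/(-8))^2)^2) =-688414720/1258835171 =-0.55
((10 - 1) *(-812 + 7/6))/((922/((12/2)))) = -43785/922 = -47.49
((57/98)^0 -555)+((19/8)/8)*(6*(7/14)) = -35399/64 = -553.11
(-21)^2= 441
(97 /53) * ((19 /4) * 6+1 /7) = 38897 /742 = 52.42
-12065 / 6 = -2010.83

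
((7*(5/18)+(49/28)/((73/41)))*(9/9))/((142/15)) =38465/124392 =0.31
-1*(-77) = 77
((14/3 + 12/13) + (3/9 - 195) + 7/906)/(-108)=2226857/1272024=1.75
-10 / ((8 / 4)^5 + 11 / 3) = -30 / 107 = -0.28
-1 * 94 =-94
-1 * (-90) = 90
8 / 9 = 0.89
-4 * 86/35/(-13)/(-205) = -344/93275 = -0.00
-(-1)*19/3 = 19/3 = 6.33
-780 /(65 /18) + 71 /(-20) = -4391 /20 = -219.55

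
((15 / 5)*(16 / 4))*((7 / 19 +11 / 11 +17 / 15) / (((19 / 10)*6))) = 2852 / 1083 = 2.63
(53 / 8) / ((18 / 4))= 53 / 36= 1.47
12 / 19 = 0.63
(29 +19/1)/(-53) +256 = 13520/53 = 255.09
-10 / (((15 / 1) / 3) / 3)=-6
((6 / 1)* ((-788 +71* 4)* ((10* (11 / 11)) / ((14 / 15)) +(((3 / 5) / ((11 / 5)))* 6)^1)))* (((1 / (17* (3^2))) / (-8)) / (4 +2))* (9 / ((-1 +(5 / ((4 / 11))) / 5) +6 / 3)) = 11412 / 935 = 12.21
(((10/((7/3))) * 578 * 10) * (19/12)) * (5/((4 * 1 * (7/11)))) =7550125/98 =77042.09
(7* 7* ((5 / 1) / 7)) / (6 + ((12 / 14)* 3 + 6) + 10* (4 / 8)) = 245 / 137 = 1.79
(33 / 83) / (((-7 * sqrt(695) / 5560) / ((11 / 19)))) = -2904 * sqrt(695) / 11039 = -6.94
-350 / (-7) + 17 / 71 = 3567 / 71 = 50.24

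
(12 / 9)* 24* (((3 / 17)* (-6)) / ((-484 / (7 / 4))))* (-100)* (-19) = 478800 / 2057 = 232.77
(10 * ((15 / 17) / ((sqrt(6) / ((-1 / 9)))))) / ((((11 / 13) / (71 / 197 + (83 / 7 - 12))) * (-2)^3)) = 8125 * sqrt(6) / 1547238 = 0.01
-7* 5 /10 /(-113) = 0.03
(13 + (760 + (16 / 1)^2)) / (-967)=-1029 / 967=-1.06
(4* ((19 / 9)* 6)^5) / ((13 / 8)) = 2535525376 / 3159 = 802635.45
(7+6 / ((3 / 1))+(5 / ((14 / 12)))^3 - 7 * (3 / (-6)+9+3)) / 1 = 4951 / 686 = 7.22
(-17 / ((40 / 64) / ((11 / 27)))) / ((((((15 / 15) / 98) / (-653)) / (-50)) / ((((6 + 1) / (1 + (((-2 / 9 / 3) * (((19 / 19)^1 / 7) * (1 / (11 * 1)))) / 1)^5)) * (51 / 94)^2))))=-6268417781213901926257916040 / 85796221650546804703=-73061699.70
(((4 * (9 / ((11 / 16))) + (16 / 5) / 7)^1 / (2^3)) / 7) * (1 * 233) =219.77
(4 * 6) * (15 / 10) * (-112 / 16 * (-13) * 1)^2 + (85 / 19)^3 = 2045391769 / 6859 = 298205.54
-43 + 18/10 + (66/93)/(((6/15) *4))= -25269/620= -40.76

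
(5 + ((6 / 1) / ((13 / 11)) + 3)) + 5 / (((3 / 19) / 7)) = 9155 / 39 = 234.74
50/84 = 25/42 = 0.60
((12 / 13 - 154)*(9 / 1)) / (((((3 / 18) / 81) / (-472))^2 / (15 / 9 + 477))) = -451112962834298880 / 13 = -34700997141099913.85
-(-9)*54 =486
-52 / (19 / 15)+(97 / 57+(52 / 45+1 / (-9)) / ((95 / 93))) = -18206 / 475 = -38.33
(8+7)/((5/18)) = 54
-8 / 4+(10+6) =14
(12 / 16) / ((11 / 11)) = 3 / 4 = 0.75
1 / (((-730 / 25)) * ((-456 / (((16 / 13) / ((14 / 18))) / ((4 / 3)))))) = 0.00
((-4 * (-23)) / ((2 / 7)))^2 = 103684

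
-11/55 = -1/5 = -0.20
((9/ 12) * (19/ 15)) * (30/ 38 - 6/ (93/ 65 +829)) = 40113/ 53978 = 0.74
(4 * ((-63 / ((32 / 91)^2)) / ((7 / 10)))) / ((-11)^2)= -372645 / 15488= -24.06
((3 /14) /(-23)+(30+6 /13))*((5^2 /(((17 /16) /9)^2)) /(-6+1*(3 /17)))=-3671222400 /391391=-9379.94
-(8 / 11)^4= -4096 / 14641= -0.28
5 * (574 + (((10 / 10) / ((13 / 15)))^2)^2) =82223195 / 28561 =2878.86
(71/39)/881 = 71/34359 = 0.00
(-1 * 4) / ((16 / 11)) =-11 / 4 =-2.75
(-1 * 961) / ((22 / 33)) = -2883 / 2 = -1441.50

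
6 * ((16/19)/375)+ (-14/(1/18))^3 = -16003007.99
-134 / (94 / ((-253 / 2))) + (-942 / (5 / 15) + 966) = -1679.67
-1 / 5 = -0.20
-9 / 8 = -1.12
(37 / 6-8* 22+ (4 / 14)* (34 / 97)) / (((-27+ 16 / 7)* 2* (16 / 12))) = 2.58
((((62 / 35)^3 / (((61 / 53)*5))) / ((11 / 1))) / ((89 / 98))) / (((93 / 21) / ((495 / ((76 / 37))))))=67842756 / 12893875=5.26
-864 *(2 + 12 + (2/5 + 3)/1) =-75168/5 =-15033.60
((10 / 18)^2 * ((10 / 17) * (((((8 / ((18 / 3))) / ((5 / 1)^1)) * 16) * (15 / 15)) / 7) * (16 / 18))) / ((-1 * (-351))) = 0.00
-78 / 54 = -13 / 9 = -1.44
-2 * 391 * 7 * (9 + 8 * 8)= -399602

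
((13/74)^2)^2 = 28561/29986576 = 0.00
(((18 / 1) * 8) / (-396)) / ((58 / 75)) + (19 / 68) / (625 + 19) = -6562739 / 13969648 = -0.47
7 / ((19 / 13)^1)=91 / 19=4.79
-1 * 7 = -7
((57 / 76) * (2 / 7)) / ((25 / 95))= 57 / 70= 0.81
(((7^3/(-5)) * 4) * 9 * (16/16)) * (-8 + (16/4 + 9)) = -12348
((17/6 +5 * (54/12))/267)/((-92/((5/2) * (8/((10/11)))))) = -418/18423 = -0.02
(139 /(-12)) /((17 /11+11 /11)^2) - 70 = -675379 /9408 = -71.79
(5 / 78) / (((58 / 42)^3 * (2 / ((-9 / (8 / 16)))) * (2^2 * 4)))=-138915 / 10145824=-0.01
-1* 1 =-1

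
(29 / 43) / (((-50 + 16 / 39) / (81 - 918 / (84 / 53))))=7888725 / 1164268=6.78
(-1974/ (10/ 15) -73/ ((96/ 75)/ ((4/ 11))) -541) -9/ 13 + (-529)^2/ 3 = 89756.90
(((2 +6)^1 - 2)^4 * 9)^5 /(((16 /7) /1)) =94452968630684418048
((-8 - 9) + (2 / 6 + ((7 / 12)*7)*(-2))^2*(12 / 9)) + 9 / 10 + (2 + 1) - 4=17473 / 270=64.71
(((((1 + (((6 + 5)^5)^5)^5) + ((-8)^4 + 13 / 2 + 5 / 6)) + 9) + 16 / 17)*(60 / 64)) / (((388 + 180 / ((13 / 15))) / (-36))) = -445463050705450721714650716732470483930076064996715269920110248912656710226330530424646718018696226636072169455855511034807814047197965 / 526592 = -845935849206692698929438200000000000000000000000000000000000000000000000000000000000000000000000000000000000000000000000000000000.00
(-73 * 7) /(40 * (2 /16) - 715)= 511 /710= 0.72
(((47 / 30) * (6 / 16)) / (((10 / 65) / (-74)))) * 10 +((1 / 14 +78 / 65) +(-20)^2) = -678889 / 280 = -2424.60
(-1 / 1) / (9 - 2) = -1 / 7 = -0.14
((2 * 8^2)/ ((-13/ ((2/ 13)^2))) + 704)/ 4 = 386544/ 2197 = 175.94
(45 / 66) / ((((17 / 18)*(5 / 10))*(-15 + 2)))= -270 / 2431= -0.11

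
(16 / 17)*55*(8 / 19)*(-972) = -6842880 / 323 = -21185.39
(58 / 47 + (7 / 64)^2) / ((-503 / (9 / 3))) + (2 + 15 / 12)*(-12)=-3777227517 / 96833536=-39.01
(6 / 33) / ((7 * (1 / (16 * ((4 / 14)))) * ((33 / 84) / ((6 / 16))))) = 96 / 847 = 0.11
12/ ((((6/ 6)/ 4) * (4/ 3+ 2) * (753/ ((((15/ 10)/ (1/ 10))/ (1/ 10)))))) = 720/ 251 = 2.87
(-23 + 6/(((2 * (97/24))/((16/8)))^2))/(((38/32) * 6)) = -1703608/536313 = -3.18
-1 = -1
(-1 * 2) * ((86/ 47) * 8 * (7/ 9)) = -22.77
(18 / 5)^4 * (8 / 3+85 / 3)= 3254256 / 625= 5206.81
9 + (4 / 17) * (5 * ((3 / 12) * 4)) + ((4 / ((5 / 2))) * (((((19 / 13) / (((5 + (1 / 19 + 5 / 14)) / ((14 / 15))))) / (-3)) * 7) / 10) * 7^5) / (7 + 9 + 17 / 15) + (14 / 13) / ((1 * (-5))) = -82.38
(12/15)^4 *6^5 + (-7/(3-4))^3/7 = 2021281/625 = 3234.05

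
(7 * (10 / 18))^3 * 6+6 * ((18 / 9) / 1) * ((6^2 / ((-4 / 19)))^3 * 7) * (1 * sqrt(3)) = 85750 / 243- 420017724 * sqrt(3) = -727491685.17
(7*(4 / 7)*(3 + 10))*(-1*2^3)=-416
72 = 72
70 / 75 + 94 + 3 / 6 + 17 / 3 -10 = 911 / 10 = 91.10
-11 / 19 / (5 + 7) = -11 / 228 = -0.05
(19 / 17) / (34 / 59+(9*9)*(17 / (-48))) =-17936 / 451129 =-0.04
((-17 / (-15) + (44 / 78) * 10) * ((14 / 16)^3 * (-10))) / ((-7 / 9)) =194187 / 3328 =58.35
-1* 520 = -520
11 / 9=1.22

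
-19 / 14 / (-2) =19 / 28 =0.68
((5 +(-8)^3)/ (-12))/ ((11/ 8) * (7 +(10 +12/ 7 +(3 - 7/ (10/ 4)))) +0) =5915/ 3641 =1.62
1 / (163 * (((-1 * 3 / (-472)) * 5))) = 472 / 2445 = 0.19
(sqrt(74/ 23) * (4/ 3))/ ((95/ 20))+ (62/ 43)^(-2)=1849/ 3844+ 16 * sqrt(1702)/ 1311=0.98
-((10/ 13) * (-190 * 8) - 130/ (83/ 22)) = 1298780/ 1079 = 1203.69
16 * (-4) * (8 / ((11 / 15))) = -7680 / 11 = -698.18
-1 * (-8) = 8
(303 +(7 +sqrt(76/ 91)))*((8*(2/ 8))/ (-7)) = -620/ 7-4*sqrt(1729)/ 637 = -88.83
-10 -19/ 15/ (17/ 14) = -2816/ 255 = -11.04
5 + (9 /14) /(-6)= 137 /28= 4.89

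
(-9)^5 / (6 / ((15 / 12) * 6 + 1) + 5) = -1003833 / 97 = -10348.79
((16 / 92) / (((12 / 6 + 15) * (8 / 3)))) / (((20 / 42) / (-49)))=-3087 / 7820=-0.39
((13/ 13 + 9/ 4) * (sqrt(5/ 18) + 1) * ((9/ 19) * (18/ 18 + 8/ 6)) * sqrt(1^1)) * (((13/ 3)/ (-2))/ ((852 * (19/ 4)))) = -1183/ 615144 - 1183 * sqrt(10)/ 3690864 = -0.00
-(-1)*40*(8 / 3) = 320 / 3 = 106.67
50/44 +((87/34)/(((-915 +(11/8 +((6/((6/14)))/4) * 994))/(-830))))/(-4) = 1.34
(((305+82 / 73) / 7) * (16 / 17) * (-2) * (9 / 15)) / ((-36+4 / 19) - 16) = 1698372 / 1780835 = 0.95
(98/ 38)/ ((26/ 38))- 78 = -965/ 13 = -74.23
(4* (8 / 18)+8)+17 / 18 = 193 / 18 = 10.72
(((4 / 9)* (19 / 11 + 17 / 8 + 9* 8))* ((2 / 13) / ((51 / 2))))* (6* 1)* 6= 17800 / 2431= 7.32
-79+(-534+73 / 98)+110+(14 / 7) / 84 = -73828 / 147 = -502.23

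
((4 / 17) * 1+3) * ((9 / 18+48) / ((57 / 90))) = 80025 / 323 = 247.76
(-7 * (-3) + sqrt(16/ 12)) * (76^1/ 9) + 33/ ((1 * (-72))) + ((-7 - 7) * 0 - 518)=-2729/ 8 + 152 * sqrt(3)/ 27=-331.37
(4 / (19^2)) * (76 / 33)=16 / 627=0.03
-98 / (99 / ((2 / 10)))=-98 / 495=-0.20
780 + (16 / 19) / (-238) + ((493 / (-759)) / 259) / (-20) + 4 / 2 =993067835279 / 1269913260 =782.00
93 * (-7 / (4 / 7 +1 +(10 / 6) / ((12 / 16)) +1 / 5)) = -205065 / 1258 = -163.01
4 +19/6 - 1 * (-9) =97/6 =16.17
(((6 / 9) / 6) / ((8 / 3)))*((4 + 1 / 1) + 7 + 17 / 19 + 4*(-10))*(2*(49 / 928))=-25235 / 211584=-0.12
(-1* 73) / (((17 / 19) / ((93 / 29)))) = -128991 / 493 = -261.65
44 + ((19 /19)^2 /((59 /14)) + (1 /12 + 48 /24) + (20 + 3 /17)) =800359 /12036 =66.50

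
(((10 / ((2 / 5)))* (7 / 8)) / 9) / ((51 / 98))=8575 / 1836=4.67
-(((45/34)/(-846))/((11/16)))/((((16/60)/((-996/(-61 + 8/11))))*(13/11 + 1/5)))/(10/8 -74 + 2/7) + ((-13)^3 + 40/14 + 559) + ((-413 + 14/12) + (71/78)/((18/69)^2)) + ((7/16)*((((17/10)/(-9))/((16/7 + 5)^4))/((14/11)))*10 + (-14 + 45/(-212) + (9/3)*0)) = -2050999843302919527521/1001555542458473184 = -2047.81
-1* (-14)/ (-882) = -1/ 63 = -0.02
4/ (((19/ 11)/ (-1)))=-44/ 19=-2.32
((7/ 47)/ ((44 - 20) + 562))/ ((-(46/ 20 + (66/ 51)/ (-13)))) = -7735/ 66968373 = -0.00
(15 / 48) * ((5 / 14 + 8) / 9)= 65 / 224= 0.29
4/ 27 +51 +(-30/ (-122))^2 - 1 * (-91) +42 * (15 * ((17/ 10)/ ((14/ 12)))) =106515979/ 100467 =1060.21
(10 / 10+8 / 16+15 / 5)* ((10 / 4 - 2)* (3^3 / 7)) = 243 / 28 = 8.68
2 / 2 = 1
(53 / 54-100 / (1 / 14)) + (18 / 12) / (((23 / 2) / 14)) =-1735313 / 1242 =-1397.19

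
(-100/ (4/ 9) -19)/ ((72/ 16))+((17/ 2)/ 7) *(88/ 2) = -50/ 63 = -0.79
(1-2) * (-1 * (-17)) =-17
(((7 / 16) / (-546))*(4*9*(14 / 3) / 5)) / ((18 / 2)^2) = -0.00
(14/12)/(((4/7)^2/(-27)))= -3087/32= -96.47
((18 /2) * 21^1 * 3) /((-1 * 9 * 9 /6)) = -42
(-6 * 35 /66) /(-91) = 5 /143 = 0.03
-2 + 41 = 39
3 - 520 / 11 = -487 / 11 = -44.27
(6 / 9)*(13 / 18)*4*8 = 416 / 27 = 15.41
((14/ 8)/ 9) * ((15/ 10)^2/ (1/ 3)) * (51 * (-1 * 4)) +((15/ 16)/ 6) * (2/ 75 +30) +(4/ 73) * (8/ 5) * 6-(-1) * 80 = -1598983/ 8760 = -182.53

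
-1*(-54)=54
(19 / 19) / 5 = 1 / 5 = 0.20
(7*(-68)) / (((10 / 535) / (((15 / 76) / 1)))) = -190995 / 38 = -5026.18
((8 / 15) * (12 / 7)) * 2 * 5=64 / 7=9.14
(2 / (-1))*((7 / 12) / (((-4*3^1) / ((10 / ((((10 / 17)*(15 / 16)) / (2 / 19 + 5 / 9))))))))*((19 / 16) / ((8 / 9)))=1.56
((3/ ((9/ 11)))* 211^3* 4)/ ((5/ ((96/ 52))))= 3306663712/ 65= 50871749.42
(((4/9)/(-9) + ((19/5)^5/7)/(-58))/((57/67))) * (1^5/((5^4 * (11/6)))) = -13777814273/6712083984375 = -0.00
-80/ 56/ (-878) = 5/ 3073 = 0.00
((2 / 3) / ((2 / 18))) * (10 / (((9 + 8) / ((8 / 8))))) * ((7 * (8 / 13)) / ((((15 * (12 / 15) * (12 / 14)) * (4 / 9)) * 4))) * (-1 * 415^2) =-143196.13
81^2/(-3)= -2187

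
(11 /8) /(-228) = -11 /1824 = -0.01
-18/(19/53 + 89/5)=-0.99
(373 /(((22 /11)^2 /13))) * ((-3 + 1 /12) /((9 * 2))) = -169715 /864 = -196.43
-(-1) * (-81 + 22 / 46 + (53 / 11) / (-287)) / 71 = -5847983 / 5155381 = -1.13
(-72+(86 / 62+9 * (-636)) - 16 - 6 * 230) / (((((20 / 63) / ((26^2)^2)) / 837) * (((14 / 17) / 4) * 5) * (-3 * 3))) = 23377802500728 / 25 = 935112100029.12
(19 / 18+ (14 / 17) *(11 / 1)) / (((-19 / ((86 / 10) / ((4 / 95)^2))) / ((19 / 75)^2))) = -165.73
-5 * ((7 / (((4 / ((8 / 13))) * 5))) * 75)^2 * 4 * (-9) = 7938000 / 169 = 46970.41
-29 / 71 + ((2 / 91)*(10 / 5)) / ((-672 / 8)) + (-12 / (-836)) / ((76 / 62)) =-428083247 / 1077578502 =-0.40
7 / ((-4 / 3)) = -21 / 4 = -5.25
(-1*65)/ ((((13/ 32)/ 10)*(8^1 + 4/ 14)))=-5600/ 29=-193.10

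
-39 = -39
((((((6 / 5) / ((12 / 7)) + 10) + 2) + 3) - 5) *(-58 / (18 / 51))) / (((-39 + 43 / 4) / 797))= 84085094 / 1695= 49607.73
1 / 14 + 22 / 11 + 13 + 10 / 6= 703 / 42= 16.74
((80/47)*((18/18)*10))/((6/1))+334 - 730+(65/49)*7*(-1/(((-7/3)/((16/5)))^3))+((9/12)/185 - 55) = -424.21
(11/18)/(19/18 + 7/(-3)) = -11/23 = -0.48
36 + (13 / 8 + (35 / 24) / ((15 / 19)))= 1421 / 36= 39.47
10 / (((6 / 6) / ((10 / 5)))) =20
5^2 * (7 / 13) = 175 / 13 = 13.46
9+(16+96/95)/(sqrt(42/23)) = 9+808*sqrt(966)/1995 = 21.59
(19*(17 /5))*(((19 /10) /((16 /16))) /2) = 6137 /100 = 61.37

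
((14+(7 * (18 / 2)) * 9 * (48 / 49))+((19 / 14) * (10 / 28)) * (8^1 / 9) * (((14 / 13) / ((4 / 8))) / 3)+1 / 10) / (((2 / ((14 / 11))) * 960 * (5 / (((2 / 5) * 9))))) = 14000917 / 51480000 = 0.27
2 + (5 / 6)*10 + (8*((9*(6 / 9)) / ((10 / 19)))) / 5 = 28.57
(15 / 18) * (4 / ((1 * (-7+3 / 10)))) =-100 / 201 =-0.50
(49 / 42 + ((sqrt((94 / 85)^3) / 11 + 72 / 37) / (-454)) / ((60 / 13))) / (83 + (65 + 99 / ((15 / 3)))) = 0.01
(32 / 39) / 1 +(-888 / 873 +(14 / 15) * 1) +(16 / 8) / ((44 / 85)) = 1914323 / 416130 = 4.60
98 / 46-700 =-697.87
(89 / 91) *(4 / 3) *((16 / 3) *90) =56960 / 91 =625.93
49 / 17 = 2.88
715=715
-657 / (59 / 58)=-38106 / 59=-645.86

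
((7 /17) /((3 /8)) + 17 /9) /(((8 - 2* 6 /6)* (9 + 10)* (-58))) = -457 /1011636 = -0.00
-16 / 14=-8 / 7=-1.14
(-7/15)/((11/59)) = -2.50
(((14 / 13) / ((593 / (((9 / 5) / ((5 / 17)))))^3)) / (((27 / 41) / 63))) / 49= 0.00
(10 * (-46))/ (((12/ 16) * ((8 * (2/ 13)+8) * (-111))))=0.60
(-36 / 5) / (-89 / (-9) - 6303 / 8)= 2592 / 280075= 0.01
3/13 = 0.23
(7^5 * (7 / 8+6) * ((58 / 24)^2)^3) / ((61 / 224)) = 3848920289078095 / 45536256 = 84524302.77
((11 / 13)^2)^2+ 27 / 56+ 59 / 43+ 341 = 23615017201 / 68774888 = 343.37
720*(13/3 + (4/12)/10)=3144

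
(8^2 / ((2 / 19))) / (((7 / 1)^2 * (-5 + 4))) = -608 / 49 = -12.41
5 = 5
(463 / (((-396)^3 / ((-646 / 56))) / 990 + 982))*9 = 6729705 / 10367626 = 0.65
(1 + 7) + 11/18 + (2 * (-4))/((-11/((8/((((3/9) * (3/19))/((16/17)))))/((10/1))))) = 19.02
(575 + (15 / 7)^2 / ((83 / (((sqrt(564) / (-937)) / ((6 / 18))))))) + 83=658 - 1350 * sqrt(141) / 3810779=658.00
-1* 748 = -748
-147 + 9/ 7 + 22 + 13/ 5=-4239/ 35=-121.11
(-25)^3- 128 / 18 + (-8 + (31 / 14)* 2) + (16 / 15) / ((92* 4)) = -113280499 / 7245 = -15635.68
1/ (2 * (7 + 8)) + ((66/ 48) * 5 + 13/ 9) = 3007/ 360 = 8.35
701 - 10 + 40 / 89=61539 / 89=691.45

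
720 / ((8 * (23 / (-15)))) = -1350 / 23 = -58.70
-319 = -319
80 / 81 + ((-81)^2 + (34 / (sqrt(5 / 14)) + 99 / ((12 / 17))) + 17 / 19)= 34 * sqrt(70) / 5 + 41264483 / 6156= 6760.03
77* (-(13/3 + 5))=-2156/3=-718.67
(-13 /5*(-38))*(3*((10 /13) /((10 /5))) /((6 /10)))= 190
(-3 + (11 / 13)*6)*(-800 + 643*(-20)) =-368820 / 13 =-28370.77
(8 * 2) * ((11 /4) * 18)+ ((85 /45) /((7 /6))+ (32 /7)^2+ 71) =130171 /147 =885.52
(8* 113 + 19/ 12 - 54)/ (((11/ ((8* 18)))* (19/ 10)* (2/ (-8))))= -445920/ 19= -23469.47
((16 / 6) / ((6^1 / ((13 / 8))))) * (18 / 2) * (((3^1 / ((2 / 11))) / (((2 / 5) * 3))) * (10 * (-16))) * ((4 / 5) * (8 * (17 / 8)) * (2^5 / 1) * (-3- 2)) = 31116800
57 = 57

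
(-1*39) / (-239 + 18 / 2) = 39 / 230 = 0.17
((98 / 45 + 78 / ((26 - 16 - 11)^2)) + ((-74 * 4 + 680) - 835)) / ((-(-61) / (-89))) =1485143 / 2745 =541.04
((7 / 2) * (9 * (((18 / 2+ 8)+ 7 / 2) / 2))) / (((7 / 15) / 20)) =27675 / 2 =13837.50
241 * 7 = 1687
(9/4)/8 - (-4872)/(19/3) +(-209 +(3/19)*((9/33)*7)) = 560.85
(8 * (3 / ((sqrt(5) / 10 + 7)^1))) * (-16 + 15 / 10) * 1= -48720 / 979 + 696 * sqrt(5) / 979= -48.18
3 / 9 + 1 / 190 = 193 / 570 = 0.34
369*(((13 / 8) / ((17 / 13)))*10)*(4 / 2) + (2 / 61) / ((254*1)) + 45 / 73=176347248847 / 19228054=9171.35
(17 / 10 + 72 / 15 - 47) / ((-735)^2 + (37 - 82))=-9 / 120040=-0.00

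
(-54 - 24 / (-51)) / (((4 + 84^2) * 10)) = -91 / 120020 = -0.00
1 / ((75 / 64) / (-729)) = -15552 / 25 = -622.08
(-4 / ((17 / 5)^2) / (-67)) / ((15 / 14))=280 / 58089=0.00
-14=-14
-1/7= -0.14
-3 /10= -0.30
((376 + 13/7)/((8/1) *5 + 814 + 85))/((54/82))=108445/177471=0.61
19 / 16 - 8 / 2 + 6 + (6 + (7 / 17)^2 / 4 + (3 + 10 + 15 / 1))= 37.23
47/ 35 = 1.34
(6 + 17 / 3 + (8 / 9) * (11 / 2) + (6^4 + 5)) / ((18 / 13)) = 77077 / 81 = 951.57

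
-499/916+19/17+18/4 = 78995/15572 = 5.07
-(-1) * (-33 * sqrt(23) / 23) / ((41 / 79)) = -13.26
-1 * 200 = -200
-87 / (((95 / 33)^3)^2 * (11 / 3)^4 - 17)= -621608823 / 734970426832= -0.00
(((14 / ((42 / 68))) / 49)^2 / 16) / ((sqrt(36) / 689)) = 199121 / 129654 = 1.54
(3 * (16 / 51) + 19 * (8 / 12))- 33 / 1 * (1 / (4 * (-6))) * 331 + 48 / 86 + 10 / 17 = 8243561 / 17544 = 469.88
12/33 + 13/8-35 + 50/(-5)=-3785/88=-43.01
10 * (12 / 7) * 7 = 120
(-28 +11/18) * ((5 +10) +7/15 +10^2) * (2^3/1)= -3415504/135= -25300.03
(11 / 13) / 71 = 11 / 923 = 0.01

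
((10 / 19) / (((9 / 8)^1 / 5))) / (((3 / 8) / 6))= 6400 / 171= 37.43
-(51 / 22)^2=-2601 / 484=-5.37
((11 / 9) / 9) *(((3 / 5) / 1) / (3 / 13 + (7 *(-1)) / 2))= -286 / 11475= -0.02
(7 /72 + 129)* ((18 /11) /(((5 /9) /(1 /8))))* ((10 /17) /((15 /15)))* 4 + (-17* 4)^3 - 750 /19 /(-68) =-406100899 /1292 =-314319.58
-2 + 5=3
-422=-422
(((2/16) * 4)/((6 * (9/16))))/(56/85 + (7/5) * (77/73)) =24820/357777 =0.07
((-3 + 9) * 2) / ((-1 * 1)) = -12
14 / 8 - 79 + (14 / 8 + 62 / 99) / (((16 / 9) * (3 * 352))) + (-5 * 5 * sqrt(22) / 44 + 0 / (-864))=-57428563 / 743424 - 25 * sqrt(22) / 44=-79.91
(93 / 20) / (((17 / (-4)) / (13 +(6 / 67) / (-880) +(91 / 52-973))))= 2627176809 / 2505800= 1048.44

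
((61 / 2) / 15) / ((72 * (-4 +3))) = -61 / 2160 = -0.03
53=53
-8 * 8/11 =-64/11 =-5.82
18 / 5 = 3.60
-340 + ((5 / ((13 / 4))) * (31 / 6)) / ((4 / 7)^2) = -98485 / 312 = -315.66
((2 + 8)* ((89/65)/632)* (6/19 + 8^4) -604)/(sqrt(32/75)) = -788.82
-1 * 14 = -14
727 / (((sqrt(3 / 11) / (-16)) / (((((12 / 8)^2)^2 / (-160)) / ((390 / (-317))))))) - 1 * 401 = -2074131 * sqrt(33) / 20800 - 401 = -973.84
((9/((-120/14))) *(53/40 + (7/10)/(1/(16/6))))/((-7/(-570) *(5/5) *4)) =-21831/320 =-68.22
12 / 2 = 6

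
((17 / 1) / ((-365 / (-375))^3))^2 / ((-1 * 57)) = -17145263671875 / 2875350299491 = -5.96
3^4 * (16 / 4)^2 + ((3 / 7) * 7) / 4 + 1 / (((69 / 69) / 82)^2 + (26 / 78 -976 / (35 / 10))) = 203997168669 / 157314620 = 1296.75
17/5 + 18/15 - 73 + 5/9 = -3053/45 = -67.84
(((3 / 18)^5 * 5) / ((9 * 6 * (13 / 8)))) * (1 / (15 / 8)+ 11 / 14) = 277 / 28658448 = 0.00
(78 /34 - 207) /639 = -1160 /3621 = -0.32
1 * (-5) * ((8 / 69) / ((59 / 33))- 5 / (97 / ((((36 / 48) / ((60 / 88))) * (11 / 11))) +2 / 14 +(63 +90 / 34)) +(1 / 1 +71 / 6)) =-1529911735 / 23782782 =-64.33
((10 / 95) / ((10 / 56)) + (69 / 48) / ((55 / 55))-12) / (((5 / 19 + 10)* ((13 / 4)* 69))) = -5053 / 1166100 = -0.00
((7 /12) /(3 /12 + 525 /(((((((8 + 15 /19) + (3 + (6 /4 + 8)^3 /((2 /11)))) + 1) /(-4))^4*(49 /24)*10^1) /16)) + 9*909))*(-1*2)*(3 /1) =-418369099381779334090078658 /977937769804934381035043053795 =-0.00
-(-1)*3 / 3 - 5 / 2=-3 / 2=-1.50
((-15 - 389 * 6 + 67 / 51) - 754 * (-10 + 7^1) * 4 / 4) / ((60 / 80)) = -17480 / 153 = -114.25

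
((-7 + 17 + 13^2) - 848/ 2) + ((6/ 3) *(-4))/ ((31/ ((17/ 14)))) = -53233/ 217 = -245.31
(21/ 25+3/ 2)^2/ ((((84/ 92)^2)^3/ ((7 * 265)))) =1325957457773/ 75631500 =17531.81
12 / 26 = 6 / 13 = 0.46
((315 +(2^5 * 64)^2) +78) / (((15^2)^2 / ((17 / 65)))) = 5485373 / 253125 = 21.67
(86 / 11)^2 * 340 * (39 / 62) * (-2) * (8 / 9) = -261522560 / 11253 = -23240.25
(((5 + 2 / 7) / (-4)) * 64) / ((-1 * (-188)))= -148 / 329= -0.45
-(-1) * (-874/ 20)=-437/ 10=-43.70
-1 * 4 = -4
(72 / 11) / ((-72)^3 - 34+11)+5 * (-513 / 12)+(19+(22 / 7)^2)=-148780235647 / 804772276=-184.87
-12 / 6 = -2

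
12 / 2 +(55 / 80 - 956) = -15189 / 16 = -949.31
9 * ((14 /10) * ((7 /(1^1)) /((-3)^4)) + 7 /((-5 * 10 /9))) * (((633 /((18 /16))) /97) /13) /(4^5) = -973343 /217900800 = -0.00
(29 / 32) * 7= 203 / 32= 6.34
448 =448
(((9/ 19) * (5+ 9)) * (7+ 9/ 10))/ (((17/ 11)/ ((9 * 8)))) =3941784/ 1615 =2440.73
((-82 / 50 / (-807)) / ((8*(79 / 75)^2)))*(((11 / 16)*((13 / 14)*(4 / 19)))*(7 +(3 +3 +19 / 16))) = 99817575 / 228643079168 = 0.00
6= 6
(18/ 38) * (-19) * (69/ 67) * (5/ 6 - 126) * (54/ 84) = 1399113/ 1876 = 745.80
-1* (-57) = 57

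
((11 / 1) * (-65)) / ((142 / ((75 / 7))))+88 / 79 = -4148903 / 78526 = -52.83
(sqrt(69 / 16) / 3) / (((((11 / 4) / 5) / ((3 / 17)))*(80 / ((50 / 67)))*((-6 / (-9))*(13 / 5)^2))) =1875*sqrt(69) / 33878416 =0.00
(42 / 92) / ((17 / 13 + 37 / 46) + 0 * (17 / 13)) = 91 / 421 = 0.22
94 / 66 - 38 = -1207 / 33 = -36.58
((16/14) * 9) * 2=144/7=20.57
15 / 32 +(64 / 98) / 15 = 12049 / 23520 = 0.51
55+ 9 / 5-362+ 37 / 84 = -127999 / 420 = -304.76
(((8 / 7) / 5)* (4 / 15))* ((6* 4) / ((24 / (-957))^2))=407044 / 175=2325.97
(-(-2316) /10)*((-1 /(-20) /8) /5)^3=579 /1280000000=0.00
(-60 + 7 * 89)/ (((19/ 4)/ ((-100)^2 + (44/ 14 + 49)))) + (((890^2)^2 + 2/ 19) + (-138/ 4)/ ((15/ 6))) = 417236694950793/ 665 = 627423601429.76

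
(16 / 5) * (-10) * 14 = -448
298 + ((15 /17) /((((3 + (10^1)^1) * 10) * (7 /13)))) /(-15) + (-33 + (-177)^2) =37596859 /1190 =31594.00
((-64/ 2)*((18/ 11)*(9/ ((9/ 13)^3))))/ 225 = -140608/ 22275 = -6.31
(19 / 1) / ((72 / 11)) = 209 / 72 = 2.90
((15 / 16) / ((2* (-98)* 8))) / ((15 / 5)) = -5 / 25088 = -0.00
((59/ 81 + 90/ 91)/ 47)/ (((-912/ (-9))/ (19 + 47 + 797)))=0.31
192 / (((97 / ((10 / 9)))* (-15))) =-128 / 873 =-0.15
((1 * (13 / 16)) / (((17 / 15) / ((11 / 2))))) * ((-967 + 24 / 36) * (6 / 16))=-1428.85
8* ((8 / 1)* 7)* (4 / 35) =256 / 5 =51.20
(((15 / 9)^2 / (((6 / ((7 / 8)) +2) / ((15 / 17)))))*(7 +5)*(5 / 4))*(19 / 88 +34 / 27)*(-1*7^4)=-14701.82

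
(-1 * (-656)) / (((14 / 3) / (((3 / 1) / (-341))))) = -2952 / 2387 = -1.24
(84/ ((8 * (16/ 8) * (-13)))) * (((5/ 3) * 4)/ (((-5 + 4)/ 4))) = 140/ 13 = 10.77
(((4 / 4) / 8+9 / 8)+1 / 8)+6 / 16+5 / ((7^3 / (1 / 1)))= 2421 / 1372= 1.76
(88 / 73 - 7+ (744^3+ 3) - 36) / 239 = 30063644400 / 17447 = 1723141.19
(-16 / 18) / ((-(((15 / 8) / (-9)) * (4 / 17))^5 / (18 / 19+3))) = -29442154752 / 2375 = -12396696.74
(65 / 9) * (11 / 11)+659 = 5996 / 9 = 666.22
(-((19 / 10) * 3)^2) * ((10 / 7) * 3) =-9747 / 70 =-139.24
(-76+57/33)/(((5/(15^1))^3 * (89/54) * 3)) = -397062/979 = -405.58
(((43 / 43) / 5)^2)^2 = 1 / 625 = 0.00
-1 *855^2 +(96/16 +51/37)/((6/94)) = -730909.41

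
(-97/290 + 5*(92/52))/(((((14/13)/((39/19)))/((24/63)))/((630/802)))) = 7508826/1546657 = 4.85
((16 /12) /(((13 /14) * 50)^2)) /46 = 98 /7288125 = 0.00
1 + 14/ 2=8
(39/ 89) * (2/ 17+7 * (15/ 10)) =14079/ 3026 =4.65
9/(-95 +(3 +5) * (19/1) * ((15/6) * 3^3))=9/10165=0.00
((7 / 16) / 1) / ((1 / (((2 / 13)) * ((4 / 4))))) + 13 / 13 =111 / 104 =1.07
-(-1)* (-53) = -53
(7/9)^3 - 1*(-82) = 60121/729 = 82.47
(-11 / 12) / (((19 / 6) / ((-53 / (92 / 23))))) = 583 / 152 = 3.84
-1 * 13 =-13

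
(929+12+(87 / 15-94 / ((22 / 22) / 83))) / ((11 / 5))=-3116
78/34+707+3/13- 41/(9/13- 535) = 1089285323/1535066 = 709.60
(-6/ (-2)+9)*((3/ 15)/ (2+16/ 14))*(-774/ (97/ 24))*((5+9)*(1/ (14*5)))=-780192/ 26675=-29.25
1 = 1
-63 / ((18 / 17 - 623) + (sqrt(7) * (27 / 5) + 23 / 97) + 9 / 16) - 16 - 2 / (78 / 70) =-57169359232663318 / 3231113592497583 + 73092122880 * sqrt(7) / 82849066474297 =-17.69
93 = 93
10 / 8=5 / 4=1.25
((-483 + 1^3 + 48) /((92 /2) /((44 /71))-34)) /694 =-4774 /307095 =-0.02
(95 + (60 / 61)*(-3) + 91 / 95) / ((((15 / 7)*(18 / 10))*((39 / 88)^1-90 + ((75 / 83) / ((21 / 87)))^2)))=-112073362962176 / 351111096403065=-0.32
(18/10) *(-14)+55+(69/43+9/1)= 8687/215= 40.40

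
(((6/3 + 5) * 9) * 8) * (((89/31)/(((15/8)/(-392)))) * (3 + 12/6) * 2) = -93778944/31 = -3025127.23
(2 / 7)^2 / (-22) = -0.00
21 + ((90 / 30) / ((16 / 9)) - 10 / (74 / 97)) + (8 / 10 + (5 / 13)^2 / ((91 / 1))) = 472563017 / 45521840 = 10.38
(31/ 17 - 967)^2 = 931565.62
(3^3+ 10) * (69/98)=2553/98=26.05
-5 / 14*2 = -5 / 7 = -0.71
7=7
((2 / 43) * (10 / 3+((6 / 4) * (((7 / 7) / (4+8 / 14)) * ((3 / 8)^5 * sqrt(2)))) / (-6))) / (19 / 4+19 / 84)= 280 / 8987 - 35721 * sqrt(2) / 9423552512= 0.03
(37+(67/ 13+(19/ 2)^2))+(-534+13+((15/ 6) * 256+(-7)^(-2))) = 640629/ 2548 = 251.42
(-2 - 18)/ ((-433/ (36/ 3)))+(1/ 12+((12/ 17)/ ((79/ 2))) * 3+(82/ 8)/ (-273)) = 207546791/ 317509374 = 0.65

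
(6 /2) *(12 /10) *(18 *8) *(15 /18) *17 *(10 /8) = 9180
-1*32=-32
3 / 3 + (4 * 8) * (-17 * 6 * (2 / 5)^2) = -13031 / 25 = -521.24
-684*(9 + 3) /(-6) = 1368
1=1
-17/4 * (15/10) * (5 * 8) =-255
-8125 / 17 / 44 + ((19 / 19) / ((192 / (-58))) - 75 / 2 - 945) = -17838263 / 17952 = -993.66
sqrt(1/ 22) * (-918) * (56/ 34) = -756 * sqrt(22)/ 11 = -322.36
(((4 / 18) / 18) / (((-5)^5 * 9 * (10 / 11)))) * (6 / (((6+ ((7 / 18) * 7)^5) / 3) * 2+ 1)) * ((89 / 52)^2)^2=-503130030579 / 2118133806012250000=-0.00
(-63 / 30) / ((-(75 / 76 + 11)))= 798 / 4555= 0.18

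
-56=-56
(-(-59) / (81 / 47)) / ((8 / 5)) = 13865 / 648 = 21.40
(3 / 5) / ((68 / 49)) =147 / 340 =0.43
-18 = -18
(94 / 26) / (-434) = -47 / 5642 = -0.01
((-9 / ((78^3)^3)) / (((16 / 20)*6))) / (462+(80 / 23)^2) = -2645 / 71473364339226541645824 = -0.00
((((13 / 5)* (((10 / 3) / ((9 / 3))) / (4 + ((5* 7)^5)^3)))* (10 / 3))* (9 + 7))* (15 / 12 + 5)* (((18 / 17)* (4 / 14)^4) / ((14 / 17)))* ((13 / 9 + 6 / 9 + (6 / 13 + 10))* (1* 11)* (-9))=-517792000 / 7305200161524536224365436059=-0.00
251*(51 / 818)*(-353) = -4518753 / 818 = -5524.15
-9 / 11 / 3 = -3 / 11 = -0.27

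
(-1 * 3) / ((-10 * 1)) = 3 / 10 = 0.30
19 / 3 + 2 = 25 / 3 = 8.33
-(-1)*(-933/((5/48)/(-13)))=582192/5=116438.40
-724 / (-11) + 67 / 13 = 10149 / 143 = 70.97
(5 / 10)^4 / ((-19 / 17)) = -17 / 304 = -0.06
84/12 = 7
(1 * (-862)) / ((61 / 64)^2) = -3530752 / 3721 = -948.87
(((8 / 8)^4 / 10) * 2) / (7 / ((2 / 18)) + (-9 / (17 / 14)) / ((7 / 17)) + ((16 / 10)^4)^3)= 0.00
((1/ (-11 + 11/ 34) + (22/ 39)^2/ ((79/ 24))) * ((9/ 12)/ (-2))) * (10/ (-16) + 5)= -255115/ 51695072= -0.00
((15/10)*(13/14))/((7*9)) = 13/588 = 0.02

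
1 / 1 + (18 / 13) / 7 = 109 / 91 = 1.20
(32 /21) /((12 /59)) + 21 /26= 13595 /1638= 8.30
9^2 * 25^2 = 50625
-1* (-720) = 720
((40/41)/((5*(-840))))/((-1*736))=1/3168480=0.00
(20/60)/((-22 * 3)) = -1/198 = -0.01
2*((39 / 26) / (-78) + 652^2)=22105407 / 26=850207.96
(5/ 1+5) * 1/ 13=10/ 13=0.77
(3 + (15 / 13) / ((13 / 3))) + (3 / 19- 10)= -21115 / 3211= -6.58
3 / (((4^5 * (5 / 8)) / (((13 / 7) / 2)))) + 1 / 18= 4831 / 80640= 0.06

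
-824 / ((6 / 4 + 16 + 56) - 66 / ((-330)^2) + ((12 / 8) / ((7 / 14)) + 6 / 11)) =-339900 / 31781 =-10.70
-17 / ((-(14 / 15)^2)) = 3825 / 196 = 19.52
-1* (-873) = 873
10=10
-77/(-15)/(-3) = -77/45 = -1.71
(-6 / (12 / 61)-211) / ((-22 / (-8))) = -87.82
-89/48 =-1.85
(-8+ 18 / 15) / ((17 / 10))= -4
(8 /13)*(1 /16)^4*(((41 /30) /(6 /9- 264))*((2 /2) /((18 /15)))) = -41 /1009582080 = -0.00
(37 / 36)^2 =1369 / 1296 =1.06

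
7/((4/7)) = 49/4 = 12.25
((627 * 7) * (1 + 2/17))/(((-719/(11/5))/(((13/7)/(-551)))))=89661/1772335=0.05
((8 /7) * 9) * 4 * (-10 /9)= -320 /7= -45.71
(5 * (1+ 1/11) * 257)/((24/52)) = 33410/11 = 3037.27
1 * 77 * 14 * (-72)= -77616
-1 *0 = 0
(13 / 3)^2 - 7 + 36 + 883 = 8377 / 9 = 930.78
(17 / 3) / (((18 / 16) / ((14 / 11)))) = 1904 / 297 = 6.41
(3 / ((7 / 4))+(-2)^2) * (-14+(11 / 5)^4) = 47128 / 875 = 53.86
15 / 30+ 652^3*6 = 3326013697 / 2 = 1663006848.50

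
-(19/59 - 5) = 276/59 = 4.68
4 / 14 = 2 / 7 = 0.29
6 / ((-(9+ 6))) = -2 / 5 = -0.40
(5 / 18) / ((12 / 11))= 55 / 216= 0.25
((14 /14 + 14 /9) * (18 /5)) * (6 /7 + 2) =184 /7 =26.29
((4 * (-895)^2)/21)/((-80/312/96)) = -399871680/7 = -57124525.71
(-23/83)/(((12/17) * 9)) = -391/8964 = -0.04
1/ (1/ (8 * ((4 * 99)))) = 3168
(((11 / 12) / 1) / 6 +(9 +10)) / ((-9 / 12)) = -1379 / 54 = -25.54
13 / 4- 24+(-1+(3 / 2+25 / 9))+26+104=4051 / 36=112.53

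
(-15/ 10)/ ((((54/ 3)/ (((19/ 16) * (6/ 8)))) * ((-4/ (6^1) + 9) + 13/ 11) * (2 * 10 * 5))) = -627/ 8038400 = -0.00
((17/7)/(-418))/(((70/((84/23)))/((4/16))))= -51/672980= -0.00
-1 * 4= -4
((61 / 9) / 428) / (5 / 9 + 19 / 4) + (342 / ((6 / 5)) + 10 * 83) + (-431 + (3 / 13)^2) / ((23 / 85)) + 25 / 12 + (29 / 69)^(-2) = -376701707956153 / 801694542948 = -469.88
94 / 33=2.85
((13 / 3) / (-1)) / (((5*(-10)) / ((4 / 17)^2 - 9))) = -6721 / 8670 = -0.78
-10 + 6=-4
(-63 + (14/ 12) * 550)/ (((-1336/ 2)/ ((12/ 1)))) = -1736/ 167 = -10.40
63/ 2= 31.50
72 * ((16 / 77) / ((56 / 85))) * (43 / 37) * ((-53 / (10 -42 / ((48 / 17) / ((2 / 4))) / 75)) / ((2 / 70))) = -167369760000 / 33848969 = -4944.60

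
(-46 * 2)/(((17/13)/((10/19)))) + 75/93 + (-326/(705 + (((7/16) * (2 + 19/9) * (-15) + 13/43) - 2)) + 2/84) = -21532888665511/587053198326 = -36.68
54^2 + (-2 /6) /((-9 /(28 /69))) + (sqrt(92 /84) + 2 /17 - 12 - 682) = sqrt(483) /21 + 70377164 /31671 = 2223.18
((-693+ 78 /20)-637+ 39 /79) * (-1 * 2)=1047229 /395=2651.21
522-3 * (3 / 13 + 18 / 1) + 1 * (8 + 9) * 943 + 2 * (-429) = 203324 / 13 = 15640.31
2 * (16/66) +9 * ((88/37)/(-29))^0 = 313/33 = 9.48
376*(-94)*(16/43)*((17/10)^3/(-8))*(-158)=-1276089.37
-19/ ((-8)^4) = -0.00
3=3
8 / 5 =1.60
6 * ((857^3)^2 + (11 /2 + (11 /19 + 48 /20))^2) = 42905541569279835732663 /18050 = 2377038314087525525.36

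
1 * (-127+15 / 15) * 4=-504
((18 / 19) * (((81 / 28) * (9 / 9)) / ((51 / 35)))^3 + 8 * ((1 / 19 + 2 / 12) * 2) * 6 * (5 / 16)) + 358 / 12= 392731933 / 8961312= 43.83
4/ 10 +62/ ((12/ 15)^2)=3891/ 40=97.28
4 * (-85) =-340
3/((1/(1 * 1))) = 3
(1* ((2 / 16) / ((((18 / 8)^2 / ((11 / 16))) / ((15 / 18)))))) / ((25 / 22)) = 121 / 9720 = 0.01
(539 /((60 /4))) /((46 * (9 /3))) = 539 /2070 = 0.26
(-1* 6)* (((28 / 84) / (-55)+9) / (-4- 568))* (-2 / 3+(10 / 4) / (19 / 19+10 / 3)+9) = 51569 / 61347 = 0.84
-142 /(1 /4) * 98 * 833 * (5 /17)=-13637680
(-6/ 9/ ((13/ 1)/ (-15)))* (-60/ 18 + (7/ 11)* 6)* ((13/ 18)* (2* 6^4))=7680/ 11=698.18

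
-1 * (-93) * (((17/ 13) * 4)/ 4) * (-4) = -6324/ 13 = -486.46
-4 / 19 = -0.21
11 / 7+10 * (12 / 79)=1709 / 553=3.09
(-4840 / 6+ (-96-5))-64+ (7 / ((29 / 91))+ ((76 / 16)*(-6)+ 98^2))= 1500889 / 174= 8625.80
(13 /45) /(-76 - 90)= -13 /7470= -0.00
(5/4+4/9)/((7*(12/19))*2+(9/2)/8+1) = 0.16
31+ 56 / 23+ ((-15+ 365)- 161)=5116 / 23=222.43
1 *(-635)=-635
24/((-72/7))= -7/3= -2.33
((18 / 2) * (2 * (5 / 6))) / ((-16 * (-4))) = 15 / 64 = 0.23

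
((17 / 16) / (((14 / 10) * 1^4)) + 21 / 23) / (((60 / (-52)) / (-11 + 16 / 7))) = 3415451 / 270480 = 12.63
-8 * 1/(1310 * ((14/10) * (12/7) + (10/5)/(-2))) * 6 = -24/917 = -0.03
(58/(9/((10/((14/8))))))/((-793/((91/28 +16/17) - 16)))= 465740/849303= 0.55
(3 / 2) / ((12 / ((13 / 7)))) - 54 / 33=-865 / 616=-1.40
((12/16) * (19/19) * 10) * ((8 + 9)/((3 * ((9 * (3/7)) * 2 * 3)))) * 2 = 595/162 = 3.67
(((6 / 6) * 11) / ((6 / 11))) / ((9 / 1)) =121 / 54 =2.24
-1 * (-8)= 8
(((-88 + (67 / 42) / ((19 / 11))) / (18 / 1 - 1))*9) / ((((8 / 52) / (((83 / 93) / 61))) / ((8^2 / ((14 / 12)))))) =-7197741408 / 29928857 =-240.50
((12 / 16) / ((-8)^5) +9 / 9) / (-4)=-0.25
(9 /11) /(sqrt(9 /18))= 9*sqrt(2) /11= 1.16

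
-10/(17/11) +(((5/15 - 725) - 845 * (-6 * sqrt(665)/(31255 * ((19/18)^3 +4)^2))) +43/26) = -967295/1326 +34488395136 * sqrt(665)/5696254811219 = -729.33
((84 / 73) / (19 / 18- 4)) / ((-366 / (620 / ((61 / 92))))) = 1.00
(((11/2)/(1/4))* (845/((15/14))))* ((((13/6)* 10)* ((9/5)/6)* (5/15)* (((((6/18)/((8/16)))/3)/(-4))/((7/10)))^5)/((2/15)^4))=-47201171875/126023688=-374.54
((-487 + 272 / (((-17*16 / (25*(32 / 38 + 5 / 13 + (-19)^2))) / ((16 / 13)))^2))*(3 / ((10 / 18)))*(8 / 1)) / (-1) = -17272104810474456 / 876394285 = -19708144.05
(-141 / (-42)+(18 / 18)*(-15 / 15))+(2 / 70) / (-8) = 659 / 280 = 2.35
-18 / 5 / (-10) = 9 / 25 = 0.36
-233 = -233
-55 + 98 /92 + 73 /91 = -222413 /4186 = -53.13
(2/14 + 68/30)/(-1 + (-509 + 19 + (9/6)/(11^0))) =-46/9345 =-0.00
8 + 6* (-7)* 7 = -286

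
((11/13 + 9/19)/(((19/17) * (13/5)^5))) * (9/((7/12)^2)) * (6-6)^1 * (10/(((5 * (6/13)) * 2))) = 0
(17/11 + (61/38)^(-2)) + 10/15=319285/122793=2.60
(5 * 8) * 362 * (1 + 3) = 57920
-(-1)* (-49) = -49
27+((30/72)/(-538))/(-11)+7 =2414549/71016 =34.00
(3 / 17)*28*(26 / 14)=156 / 17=9.18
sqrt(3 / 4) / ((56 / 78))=39* sqrt(3) / 56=1.21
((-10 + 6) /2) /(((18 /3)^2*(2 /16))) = -4 /9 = -0.44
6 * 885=5310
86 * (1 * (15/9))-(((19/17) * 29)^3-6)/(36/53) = -8839146589/176868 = -49975.95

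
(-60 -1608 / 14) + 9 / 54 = -7337 / 42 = -174.69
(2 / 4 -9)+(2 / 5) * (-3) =-97 / 10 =-9.70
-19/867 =-0.02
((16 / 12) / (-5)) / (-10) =2 / 75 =0.03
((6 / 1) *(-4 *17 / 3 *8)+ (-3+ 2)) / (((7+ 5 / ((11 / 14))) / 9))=-733.41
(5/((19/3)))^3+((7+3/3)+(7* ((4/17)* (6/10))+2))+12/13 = 94007533/7579195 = 12.40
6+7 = 13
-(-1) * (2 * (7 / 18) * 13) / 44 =91 / 396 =0.23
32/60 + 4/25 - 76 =-5648/75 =-75.31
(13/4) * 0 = 0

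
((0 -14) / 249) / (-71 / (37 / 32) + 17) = 518 / 409107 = 0.00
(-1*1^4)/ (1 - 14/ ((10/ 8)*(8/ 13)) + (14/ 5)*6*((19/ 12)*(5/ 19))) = 0.10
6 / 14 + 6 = 45 / 7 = 6.43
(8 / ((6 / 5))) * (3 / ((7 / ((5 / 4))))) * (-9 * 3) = -675 / 7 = -96.43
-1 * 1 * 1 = -1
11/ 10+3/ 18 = 19/ 15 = 1.27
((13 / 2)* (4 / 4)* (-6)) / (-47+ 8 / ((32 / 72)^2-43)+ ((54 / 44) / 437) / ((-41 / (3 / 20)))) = 1065948981240 / 1289713958387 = 0.83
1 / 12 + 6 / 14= 43 / 84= 0.51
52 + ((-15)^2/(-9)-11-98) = -82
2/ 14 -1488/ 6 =-247.86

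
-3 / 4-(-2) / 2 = 1 / 4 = 0.25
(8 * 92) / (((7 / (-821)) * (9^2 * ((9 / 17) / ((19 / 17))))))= -11480864 / 5103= -2249.83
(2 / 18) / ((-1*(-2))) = 1 / 18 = 0.06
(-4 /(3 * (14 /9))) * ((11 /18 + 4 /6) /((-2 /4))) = 46 /21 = 2.19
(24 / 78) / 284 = 1 / 923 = 0.00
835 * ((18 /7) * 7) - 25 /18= 270515 /18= 15028.61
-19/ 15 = -1.27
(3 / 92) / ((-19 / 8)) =-6 / 437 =-0.01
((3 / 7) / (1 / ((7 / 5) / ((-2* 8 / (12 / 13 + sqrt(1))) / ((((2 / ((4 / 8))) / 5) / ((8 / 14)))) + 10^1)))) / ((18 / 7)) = 49 / 852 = 0.06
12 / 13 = 0.92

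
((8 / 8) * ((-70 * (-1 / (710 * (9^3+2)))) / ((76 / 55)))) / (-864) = -385 / 3408027264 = -0.00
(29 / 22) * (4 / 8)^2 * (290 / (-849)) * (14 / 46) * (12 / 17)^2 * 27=-0.46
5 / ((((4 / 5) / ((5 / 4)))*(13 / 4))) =125 / 52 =2.40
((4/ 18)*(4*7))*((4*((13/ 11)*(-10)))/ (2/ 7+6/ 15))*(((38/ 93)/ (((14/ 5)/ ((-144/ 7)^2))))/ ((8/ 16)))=-126464000/ 2387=-52980.31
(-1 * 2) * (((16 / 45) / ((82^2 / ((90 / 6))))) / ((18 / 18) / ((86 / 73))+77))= -688 / 33762885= -0.00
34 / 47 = 0.72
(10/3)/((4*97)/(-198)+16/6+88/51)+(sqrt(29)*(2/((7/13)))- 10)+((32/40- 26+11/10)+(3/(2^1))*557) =26*sqrt(29)/7+8216354/10235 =822.77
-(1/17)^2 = -1/289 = -0.00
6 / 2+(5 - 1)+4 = 11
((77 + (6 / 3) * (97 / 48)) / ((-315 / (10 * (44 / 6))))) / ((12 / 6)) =-21395 / 2268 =-9.43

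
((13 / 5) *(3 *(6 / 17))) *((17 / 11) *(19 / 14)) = 2223 / 385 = 5.77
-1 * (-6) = 6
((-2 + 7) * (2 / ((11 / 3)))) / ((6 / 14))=70 / 11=6.36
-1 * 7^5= -16807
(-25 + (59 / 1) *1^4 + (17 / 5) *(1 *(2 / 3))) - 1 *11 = 379 / 15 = 25.27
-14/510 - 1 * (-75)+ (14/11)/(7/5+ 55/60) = 29445622/389895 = 75.52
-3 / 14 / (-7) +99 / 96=1665 / 1568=1.06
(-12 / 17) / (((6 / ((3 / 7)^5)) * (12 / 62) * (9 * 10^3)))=-279 / 285719000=-0.00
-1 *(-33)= 33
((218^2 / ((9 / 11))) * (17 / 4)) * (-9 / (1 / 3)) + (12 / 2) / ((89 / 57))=-593206107 / 89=-6665237.16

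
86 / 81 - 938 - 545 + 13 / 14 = -1679465 / 1134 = -1481.01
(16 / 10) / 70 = 4 / 175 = 0.02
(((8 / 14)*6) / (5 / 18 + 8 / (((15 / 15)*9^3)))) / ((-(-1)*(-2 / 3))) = -52488 / 2947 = -17.81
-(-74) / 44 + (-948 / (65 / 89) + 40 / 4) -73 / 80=-14726271 / 11440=-1287.26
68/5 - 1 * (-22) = 178/5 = 35.60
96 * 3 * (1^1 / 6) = 48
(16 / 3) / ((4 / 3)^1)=4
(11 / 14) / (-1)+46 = 633 / 14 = 45.21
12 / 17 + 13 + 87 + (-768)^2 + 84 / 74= 371063354 / 629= 589925.84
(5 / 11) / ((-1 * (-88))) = 5 / 968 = 0.01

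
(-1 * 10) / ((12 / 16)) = -40 / 3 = -13.33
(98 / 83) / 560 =7 / 3320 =0.00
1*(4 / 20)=1 / 5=0.20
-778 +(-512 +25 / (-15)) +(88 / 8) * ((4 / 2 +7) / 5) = -19078 / 15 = -1271.87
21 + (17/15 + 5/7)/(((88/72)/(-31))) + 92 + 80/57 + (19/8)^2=102782369/1404480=73.18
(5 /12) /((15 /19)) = 19 /36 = 0.53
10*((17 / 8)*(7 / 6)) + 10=835 / 24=34.79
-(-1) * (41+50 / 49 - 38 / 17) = 33141 / 833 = 39.79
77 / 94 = 0.82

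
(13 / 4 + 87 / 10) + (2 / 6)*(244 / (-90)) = 1193 / 108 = 11.05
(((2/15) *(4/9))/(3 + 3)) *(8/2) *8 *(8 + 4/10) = 1792/675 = 2.65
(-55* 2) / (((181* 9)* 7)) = -110 / 11403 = -0.01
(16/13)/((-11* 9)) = -0.01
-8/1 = -8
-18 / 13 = -1.38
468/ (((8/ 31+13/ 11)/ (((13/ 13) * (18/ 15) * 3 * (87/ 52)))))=4806054/ 2455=1957.66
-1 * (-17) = 17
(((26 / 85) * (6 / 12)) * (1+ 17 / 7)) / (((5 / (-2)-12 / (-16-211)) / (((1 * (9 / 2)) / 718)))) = -318708 / 237315155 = -0.00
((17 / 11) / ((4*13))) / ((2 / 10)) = 0.15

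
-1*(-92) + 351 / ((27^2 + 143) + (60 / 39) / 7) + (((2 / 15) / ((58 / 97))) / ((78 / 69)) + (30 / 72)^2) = 499694011867 / 5386183920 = 92.77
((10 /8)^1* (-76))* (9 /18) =-95 /2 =-47.50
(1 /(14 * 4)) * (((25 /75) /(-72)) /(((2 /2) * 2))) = -1 /24192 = -0.00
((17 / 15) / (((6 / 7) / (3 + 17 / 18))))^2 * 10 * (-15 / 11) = -71385601 / 192456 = -370.92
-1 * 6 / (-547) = 6 / 547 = 0.01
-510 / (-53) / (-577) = -510 / 30581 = -0.02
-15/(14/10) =-75/7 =-10.71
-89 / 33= -2.70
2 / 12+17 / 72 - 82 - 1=-5947 / 72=-82.60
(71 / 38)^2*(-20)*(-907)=22860935 / 361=63326.69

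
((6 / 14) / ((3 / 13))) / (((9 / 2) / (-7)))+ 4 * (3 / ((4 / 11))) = 271 / 9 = 30.11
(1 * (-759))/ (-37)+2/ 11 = 8423/ 407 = 20.70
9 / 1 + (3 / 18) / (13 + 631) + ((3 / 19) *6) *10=1356283 / 73416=18.47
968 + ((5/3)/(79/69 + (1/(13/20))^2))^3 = 968.11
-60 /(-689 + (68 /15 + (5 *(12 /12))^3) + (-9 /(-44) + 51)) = 39600 /335453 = 0.12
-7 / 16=-0.44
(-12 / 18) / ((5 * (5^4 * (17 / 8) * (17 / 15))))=-16 / 180625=-0.00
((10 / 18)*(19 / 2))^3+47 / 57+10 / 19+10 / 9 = 149.47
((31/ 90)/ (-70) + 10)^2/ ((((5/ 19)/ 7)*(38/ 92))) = 91197184103/ 14175000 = 6433.66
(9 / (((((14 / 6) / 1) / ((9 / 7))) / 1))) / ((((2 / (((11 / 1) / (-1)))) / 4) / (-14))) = 1527.43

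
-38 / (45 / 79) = -3002 / 45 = -66.71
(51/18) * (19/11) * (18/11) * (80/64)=4845/484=10.01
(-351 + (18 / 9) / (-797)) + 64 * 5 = -24709 / 797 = -31.00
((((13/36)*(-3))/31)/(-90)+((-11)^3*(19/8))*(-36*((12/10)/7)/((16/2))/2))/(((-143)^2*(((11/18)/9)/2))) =1714518879/976235260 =1.76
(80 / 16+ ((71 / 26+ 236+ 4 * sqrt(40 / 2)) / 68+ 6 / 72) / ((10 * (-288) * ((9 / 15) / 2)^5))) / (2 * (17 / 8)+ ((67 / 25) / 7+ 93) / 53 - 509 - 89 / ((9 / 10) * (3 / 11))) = -965380073875 / 186253204082868+ 23187500 * sqrt(5) / 1193930795403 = -0.01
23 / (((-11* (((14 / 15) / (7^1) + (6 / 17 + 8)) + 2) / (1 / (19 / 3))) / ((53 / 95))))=-186507 / 10618454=-0.02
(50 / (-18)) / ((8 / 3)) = -25 / 24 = -1.04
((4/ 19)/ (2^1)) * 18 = 36/ 19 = 1.89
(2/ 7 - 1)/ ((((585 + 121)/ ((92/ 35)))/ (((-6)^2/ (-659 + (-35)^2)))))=-828/ 4895051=-0.00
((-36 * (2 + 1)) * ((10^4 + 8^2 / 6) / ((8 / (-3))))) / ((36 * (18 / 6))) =3754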